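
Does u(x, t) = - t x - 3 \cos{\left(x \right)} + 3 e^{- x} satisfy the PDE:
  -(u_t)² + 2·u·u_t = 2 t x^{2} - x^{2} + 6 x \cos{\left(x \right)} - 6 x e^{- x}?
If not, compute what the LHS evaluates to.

Evaluate each term of the left-hand side for u = - t x - 3 \cos{\left(x \right)} + 3 e^{- x}.
Derivatives:
  u_t = - x
Terms:
  -(u_t)² = - x^{2}
  2·u·u_t = 2 x \left(\left(t x + 3 \cos{\left(x \right)}\right) e^{x} - 3\right) e^{- x}
Sum: LHS = 2 t x^{2} - x^{2} + 6 x \cos{\left(x \right)} - 6 x e^{- x}
This is exactly the given right-hand side, so u is a solution.

Answer: Yes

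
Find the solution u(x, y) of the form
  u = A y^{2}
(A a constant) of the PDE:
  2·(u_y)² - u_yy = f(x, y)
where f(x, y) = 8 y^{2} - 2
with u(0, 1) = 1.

Substitute the ansatz u = A y^{2} into the left-hand side.
Derivatives of the ansatz:
  u_y = 2 A y
  u_yy = 2 A
Term by term:
  2·(u_y)² = 8 A^{2} y^{2}
  -u_yy = - 2 A
So the left-hand side equals
  8 A^{2} y^{2} - 2 A
This must equal f(x, y) = 8 y^{2} - 2 identically.
Matching coefficients of the independent functions:
  [constant term]:  - 2 A = -2
  [y^{2}]:  8 A^{2} = 8
Solving: A = 1.
Check against the point condition:
  u(0, 1) = 1  ⟹  A = 1  ✓
Hence u(x, y) = y^{2}.

Answer: u(x, y) = y^{2}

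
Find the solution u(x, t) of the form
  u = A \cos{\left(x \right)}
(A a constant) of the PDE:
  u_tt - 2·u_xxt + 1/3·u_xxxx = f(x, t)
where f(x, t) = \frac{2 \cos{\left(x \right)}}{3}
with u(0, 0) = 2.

Substitute the ansatz u = A \cos{\left(x \right)} into the left-hand side.
Derivatives of the ansatz:
  u_tt = 0
  u_xxt = 0
  u_xxxx = A \cos{\left(x \right)}
Term by term:
  u_tt = 0
  -2·u_xxt = 0
  1/3·u_xxxx = \frac{A \cos{\left(x \right)}}{3}
So the left-hand side equals
  \frac{A \cos{\left(x \right)}}{3}
This must equal f(x, t) = \frac{2 \cos{\left(x \right)}}{3} identically.
Matching coefficients of the independent functions:
  [\cos{\left(x \right)}]:  \frac{A}{3} = \frac{2}{3}
Solving: A = 2.
Check against the point condition:
  u(0, 0) = 2  ⟹  A = 2  ✓
Hence u(x, t) = 2 \cos{\left(x \right)}.

Answer: u(x, t) = 2 \cos{\left(x \right)}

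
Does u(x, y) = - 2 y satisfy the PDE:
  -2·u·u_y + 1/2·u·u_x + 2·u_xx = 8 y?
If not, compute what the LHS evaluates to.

Evaluate each term of the left-hand side for u = - 2 y.
Derivatives:
  u_y = -2
  u_x = 0
  u_xx = 0
Terms:
  -2·u·u_y = - 8 y
  1/2·u·u_x = 0
  2·u_xx = 0
Sum: LHS = - 8 y
Given right-hand side: 8 y. Difference LHS − RHS = - 16 y ≠ 0, so u is not a solution.

Answer: No, the LHS evaluates to - 8 y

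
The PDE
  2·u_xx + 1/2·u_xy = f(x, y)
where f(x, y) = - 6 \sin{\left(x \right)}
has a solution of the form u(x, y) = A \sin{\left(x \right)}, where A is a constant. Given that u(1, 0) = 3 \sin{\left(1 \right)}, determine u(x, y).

Substitute the ansatz u = A \sin{\left(x \right)} into the left-hand side.
Derivatives of the ansatz:
  u_xx = - A \sin{\left(x \right)}
  u_xy = 0
Term by term:
  2·u_xx = - 2 A \sin{\left(x \right)}
  1/2·u_xy = 0
So the left-hand side equals
  - 2 A \sin{\left(x \right)}
This must equal f(x, y) = - 6 \sin{\left(x \right)} identically.
Matching coefficients of the independent functions:
  [\sin{\left(x \right)}]:  - 2 A = -6
Solving: A = 3.
Check against the point condition:
  u(1, 0) = 3 \sin{\left(1 \right)}  ⟹  A \sin{\left(1 \right)} = 3 \sin{\left(1 \right)}  ✓
Hence u(x, y) = 3 \sin{\left(x \right)}.

Answer: u(x, y) = 3 \sin{\left(x \right)}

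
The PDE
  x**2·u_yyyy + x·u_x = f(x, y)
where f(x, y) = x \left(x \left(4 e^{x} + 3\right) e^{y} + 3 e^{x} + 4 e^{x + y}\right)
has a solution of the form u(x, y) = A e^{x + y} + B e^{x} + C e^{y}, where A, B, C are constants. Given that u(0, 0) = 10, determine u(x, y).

Answer: u(x, y) = 3 e^{x} + 3 e^{y} + 4 e^{x + y}

Derivation:
Substitute the ansatz u = A e^{x + y} + B e^{x} + C e^{y} into the left-hand side.
Derivatives of the ansatz:
  u_yyyy = A e^{x} e^{y} + C e^{y}
  u_x = A e^{x} e^{y} + B e^{x}
Term by term:
  x**2·u_yyyy = A x^{2} e^{x} e^{y} + C x^{2} e^{y}
  x·u_x = A x e^{x} e^{y} + B x e^{x}
So the left-hand side equals
  A x^{2} e^{x} e^{y} + A x e^{x} e^{y} + B x e^{x} + C x^{2} e^{y}
This must equal f(x, y) identically; expanded, f = 4 x^{2} e^{x} e^{y} + 3 x^{2} e^{y} + 4 x e^{x} e^{y} + 3 x e^{x}.
Matching coefficients of the independent functions:
  [x e^{x}]:  B = 3
  [x^{2} e^{y}]:  C = 3
  [x e^{x} e^{y}, x^{2} e^{x} e^{y}]:  A = 4
Solving: A = 4, B = 3, C = 3.
Check against the point condition:
  u(0, 0) = 10  ⟹  A + B + C = 10  ✓
Hence u(x, y) = 3 e^{x} + 3 e^{y} + 4 e^{x + y}.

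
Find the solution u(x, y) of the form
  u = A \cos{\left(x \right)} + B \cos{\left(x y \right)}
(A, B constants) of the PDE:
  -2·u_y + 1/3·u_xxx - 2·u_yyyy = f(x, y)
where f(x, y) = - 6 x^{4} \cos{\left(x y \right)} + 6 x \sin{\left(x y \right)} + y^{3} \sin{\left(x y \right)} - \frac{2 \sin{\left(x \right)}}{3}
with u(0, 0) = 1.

Substitute the ansatz u = A \cos{\left(x \right)} + B \cos{\left(x y \right)} into the left-hand side.
Derivatives of the ansatz:
  u_y = - B x \sin{\left(x y \right)}
  u_xxx = A \sin{\left(x \right)} + B y^{3} \sin{\left(x y \right)}
  u_yyyy = B x^{4} \cos{\left(x y \right)}
Term by term:
  -2·u_y = 2 B x \sin{\left(x y \right)}
  1/3·u_xxx = \frac{A \sin{\left(x \right)}}{3} + \frac{B y^{3} \sin{\left(x y \right)}}{3}
  -2·u_yyyy = - 2 B x^{4} \cos{\left(x y \right)}
So the left-hand side equals
  \frac{A \sin{\left(x \right)}}{3} - 2 B x^{4} \cos{\left(x y \right)} + 2 B x \sin{\left(x y \right)} + \frac{B y^{3} \sin{\left(x y \right)}}{3}
This must equal f(x, y) = - 6 x^{4} \cos{\left(x y \right)} + 6 x \sin{\left(x y \right)} + y^{3} \sin{\left(x y \right)} - \frac{2 \sin{\left(x \right)}}{3} identically.
Matching coefficients of the independent functions:
  [x \sin{\left(x y \right)}]:  2 B = 6
  [x^{4} \cos{\left(x y \right)}]:  - 2 B = -6
  [y^{3} \sin{\left(x y \right)}]:  \frac{B}{3} = 1
  [\sin{\left(x \right)}]:  \frac{A}{3} = - \frac{2}{3}
Solving: A = -2, B = 3.
Check against the point condition:
  u(0, 0) = 1  ⟹  A + B = 1  ✓
Hence u(x, y) = - 2 \cos{\left(x \right)} + 3 \cos{\left(x y \right)}.

Answer: u(x, y) = - 2 \cos{\left(x \right)} + 3 \cos{\left(x y \right)}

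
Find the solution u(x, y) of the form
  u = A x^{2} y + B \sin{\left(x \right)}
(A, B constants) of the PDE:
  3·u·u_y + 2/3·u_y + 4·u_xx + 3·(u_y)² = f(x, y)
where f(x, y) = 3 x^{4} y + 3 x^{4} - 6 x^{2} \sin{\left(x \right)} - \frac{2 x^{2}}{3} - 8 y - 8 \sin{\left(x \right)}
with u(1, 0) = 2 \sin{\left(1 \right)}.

Answer: u(x, y) = - x^{2} y + 2 \sin{\left(x \right)}

Derivation:
Substitute the ansatz u = A x^{2} y + B \sin{\left(x \right)} into the left-hand side.
Derivatives of the ansatz:
  u_y = A x^{2}
  u_xx = 2 A y - B \sin{\left(x \right)}
Term by term:
  3·u·u_y = 3 A^{2} x^{4} y + 3 A B x^{2} \sin{\left(x \right)}
  2/3·u_y = \frac{2 A x^{2}}{3}
  4·u_xx = 8 A y - 4 B \sin{\left(x \right)}
  3·(u_y)² = 3 A^{2} x^{4}
So the left-hand side equals
  3 A^{2} x^{4} y + 3 A^{2} x^{4} + 3 A B x^{2} \sin{\left(x \right)} + \frac{2 A x^{2}}{3} + 8 A y - 4 B \sin{\left(x \right)}
This must equal f(x, y) = 3 x^{4} y + 3 x^{4} - 6 x^{2} \sin{\left(x \right)} - \frac{2 x^{2}}{3} - 8 y - 8 \sin{\left(x \right)} identically.
Matching coefficients of the independent functions:
  [x^{2}]:  \frac{2 A}{3} = - \frac{2}{3}
  [x^{4}, x^{4} y]:  3 A^{2} = 3
  [y]:  8 A = -8
  [x^{2} \sin{\left(x \right)}]:  3 A B = -6
  [\sin{\left(x \right)}]:  - 4 B = -8
Solving: A = -1, B = 2.
Check against the point condition:
  u(1, 0) = 2 \sin{\left(1 \right)}  ⟹  B \sin{\left(1 \right)} = 2 \sin{\left(1 \right)}  ✓
Hence u(x, y) = - x^{2} y + 2 \sin{\left(x \right)}.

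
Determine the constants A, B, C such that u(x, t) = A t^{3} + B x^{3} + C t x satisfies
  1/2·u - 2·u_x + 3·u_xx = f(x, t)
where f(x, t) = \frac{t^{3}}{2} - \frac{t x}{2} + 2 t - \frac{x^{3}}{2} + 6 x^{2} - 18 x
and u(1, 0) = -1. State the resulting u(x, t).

Answer: u(x, t) = t^{3} - t x - x^{3}

Derivation:
Substitute the ansatz u = A t^{3} + B x^{3} + C t x into the left-hand side.
Derivatives of the ansatz:
  u_x = 3 B x^{2} + C t
  u_xx = 6 B x
Term by term:
  1/2·u = \frac{A t^{3}}{2} + \frac{B x^{3}}{2} + \frac{C t x}{2}
  -2·u_x = - 6 B x^{2} - 2 C t
  3·u_xx = 18 B x
So the left-hand side equals
  \frac{A t^{3}}{2} + \frac{B x^{3}}{2} - 6 B x^{2} + 18 B x + \frac{C t x}{2} - 2 C t
This must equal f(x, t) = \frac{t^{3}}{2} - \frac{t x}{2} + 2 t - \frac{x^{3}}{2} + 6 x^{2} - 18 x identically.
Matching coefficients of the independent functions:
  [t]:  - 2 C = 2
  [t^{3}]:  \frac{A}{2} = \frac{1}{2}
  [x]:  18 B = -18
  [x^{2}]:  - 6 B = 6
  [x^{3}]:  \frac{B}{2} = - \frac{1}{2}
  [t x]:  \frac{C}{2} = - \frac{1}{2}
Solving: A = 1, B = -1, C = -1.
Check against the point condition:
  u(1, 0) = -1  ⟹  B = -1  ✓
Hence u(x, t) = t^{3} - t x - x^{3}.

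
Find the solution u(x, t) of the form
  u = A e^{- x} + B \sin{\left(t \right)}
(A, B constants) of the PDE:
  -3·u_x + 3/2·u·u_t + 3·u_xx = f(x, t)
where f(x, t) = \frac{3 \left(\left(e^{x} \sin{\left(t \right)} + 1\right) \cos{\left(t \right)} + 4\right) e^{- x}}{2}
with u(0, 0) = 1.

Substitute the ansatz u = A e^{- x} + B \sin{\left(t \right)} into the left-hand side.
Derivatives of the ansatz:
  u_x = - A e^{- x}
  u_t = B \cos{\left(t \right)}
  u_xx = A e^{- x}
Term by term:
  -3·u_x = 3 A e^{- x}
  3/2·u·u_t = \frac{3 A B e^{- x} \cos{\left(t \right)}}{2} + \frac{3 B^{2} \sin{\left(t \right)} \cos{\left(t \right)}}{2}
  3·u_xx = 3 A e^{- x}
So the left-hand side equals
  \frac{3 A B e^{- x} \cos{\left(t \right)}}{2} + 6 A e^{- x} + \frac{3 B^{2} \sin{\left(t \right)} \cos{\left(t \right)}}{2}
This must equal f(x, t) identically; expanded, f = \frac{3 \sin{\left(t \right)} \cos{\left(t \right)}}{2} + \frac{3 e^{- x} \cos{\left(t \right)}}{2} + 6 e^{- x}.
Matching coefficients of the independent functions:
  [e^{- x} \cos{\left(t \right)}]:  \frac{3 A B}{2} = \frac{3}{2}
  [\sin{\left(t \right)} \cos{\left(t \right)}]:  \frac{3 B^{2}}{2} = \frac{3}{2}
  [e^{- x}]:  6 A = 6
Solving: A = 1, B = 1.
Check against the point condition:
  u(0, 0) = 1  ⟹  A = 1  ✓
Hence u(x, t) = \sin{\left(t \right)} + e^{- x}.

Answer: u(x, t) = \sin{\left(t \right)} + e^{- x}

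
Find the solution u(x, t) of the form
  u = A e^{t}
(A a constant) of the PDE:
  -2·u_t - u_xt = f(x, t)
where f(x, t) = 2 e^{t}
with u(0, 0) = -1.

Substitute the ansatz u = A e^{t} into the left-hand side.
Derivatives of the ansatz:
  u_t = A e^{t}
  u_xt = 0
Term by term:
  -2·u_t = - 2 A e^{t}
  -u_xt = 0
So the left-hand side equals
  - 2 A e^{t}
This must equal f(x, t) = 2 e^{t} identically.
Matching coefficients of the independent functions:
  [e^{t}]:  - 2 A = 2
Solving: A = -1.
Check against the point condition:
  u(0, 0) = -1  ⟹  A = -1  ✓
Hence u(x, t) = - e^{t}.

Answer: u(x, t) = - e^{t}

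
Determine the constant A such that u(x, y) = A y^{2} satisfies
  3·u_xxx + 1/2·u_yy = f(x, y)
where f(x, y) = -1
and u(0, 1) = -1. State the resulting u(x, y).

Substitute the ansatz u = A y^{2} into the left-hand side.
Derivatives of the ansatz:
  u_xxx = 0
  u_yy = 2 A
Term by term:
  3·u_xxx = 0
  1/2·u_yy = A
So the left-hand side equals
  A
This must equal f(x, y) = -1 identically.
Matching coefficients of the independent functions:
  [constant term]:  A = -1
Solving: A = -1.
Check against the point condition:
  u(0, 1) = -1  ⟹  A = -1  ✓
Hence u(x, y) = - y^{2}.

Answer: u(x, y) = - y^{2}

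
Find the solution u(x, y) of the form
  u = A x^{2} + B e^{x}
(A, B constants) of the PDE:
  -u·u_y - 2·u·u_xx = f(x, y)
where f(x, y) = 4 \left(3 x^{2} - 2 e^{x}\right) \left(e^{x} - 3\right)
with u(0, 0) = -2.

Answer: u(x, y) = 3 x^{2} - 2 e^{x}

Derivation:
Substitute the ansatz u = A x^{2} + B e^{x} into the left-hand side.
Derivatives of the ansatz:
  u_y = 0
  u_xx = 2 A + B e^{x}
Term by term:
  -u·u_y = 0
  -2·u·u_xx = - 4 A^{2} x^{2} - 2 A B x^{2} e^{x} - 4 A B e^{x} - 2 B^{2} e^{2 x}
So the left-hand side equals
  - 4 A^{2} x^{2} - 2 A B x^{2} e^{x} - 4 A B e^{x} - 2 B^{2} e^{2 x}
This must equal f(x, y) identically; expanded, f = 12 x^{2} e^{x} - 36 x^{2} - 8 e^{2 x} + 24 e^{x}.
Matching coefficients of the independent functions:
  [x^{2}]:  - 4 A^{2} = -36
  [x^{2} e^{x}]:  - 2 A B = 12
  [e^{x}]:  - 4 A B = 24
  [e^{2 x}]:  - 2 B^{2} = -8
These equations allow (A, B) = (-3, 2) or (3, -2).
Impose the point condition(s):
  u(0, 0) = -2  ⟹  B = -2
Only A = 3, B = -2 satisfies everything.
Hence u(x, y) = 3 x^{2} - 2 e^{x}.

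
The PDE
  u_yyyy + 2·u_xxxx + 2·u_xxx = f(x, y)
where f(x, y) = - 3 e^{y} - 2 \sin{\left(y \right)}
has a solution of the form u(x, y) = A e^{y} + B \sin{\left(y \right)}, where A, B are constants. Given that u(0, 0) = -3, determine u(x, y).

Answer: u(x, y) = - 3 e^{y} - 2 \sin{\left(y \right)}

Derivation:
Substitute the ansatz u = A e^{y} + B \sin{\left(y \right)} into the left-hand side.
Derivatives of the ansatz:
  u_yyyy = A e^{y} + B \sin{\left(y \right)}
  u_xxxx = 0
  u_xxx = 0
Term by term:
  u_yyyy = A e^{y} + B \sin{\left(y \right)}
  2·u_xxxx = 0
  2·u_xxx = 0
So the left-hand side equals
  A e^{y} + B \sin{\left(y \right)}
This must equal f(x, y) = - 3 e^{y} - 2 \sin{\left(y \right)} identically.
Matching coefficients of the independent functions:
  [e^{y}]:  A = -3
  [\sin{\left(y \right)}]:  B = -2
Solving: A = -3, B = -2.
Check against the point condition:
  u(0, 0) = -3  ⟹  A = -3  ✓
Hence u(x, y) = - 3 e^{y} - 2 \sin{\left(y \right)}.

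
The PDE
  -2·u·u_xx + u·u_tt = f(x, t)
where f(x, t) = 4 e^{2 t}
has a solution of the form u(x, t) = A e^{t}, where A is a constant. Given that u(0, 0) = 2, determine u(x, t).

Substitute the ansatz u = A e^{t} into the left-hand side.
Derivatives of the ansatz:
  u_xx = 0
  u_tt = A e^{t}
Term by term:
  -2·u·u_xx = 0
  u·u_tt = A^{2} e^{2 t}
So the left-hand side equals
  A^{2} e^{2 t}
This must equal f(x, t) = 4 e^{2 t} identically.
Matching coefficients of the independent functions:
  [e^{2 t}]:  A^{2} = 4
These equations allow (A) = (-2) or (2).
Impose the point condition(s):
  u(0, 0) = 2  ⟹  A = 2
Only A = 2 satisfies everything.
Hence u(x, t) = 2 e^{t}.

Answer: u(x, t) = 2 e^{t}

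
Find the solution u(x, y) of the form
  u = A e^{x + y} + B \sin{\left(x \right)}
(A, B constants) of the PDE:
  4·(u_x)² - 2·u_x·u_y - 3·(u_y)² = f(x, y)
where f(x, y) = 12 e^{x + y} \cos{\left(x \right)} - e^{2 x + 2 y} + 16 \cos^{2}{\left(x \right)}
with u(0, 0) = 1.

Substitute the ansatz u = A e^{x + y} + B \sin{\left(x \right)} into the left-hand side.
Derivatives of the ansatz:
  u_x = A e^{x} e^{y} + B \cos{\left(x \right)}
  u_y = A e^{x} e^{y}
Term by term:
  4·(u_x)² = 4 A^{2} e^{2 x} e^{2 y} + 8 A B e^{x} e^{y} \cos{\left(x \right)} + 4 B^{2} \cos^{2}{\left(x \right)}
  -2·u_x·u_y = - 2 A^{2} e^{2 x} e^{2 y} - 2 A B e^{x} e^{y} \cos{\left(x \right)}
  -3·(u_y)² = - 3 A^{2} e^{2 x} e^{2 y}
So the left-hand side equals
  - A^{2} e^{2 x} e^{2 y} + 6 A B e^{x} e^{y} \cos{\left(x \right)} + 4 B^{2} \cos^{2}{\left(x \right)}
This must equal f(x, y) identically; expanded, f = - e^{2 x} e^{2 y} + 12 e^{x} e^{y} \cos{\left(x \right)} + 16 \cos^{2}{\left(x \right)}.
Matching coefficients of the independent functions:
  [e^{2 x} e^{2 y}]:  - A^{2} = -1
  [e^{x} e^{y} \cos{\left(x \right)}]:  6 A B = 12
  [\cos^{2}{\left(x \right)}]:  4 B^{2} = 16
These equations allow (A, B) = (-1, -2) or (1, 2).
Impose the point condition(s):
  u(0, 0) = 1  ⟹  A = 1
Only A = 1, B = 2 satisfies everything.
Hence u(x, y) = e^{x + y} + 2 \sin{\left(x \right)}.

Answer: u(x, y) = e^{x + y} + 2 \sin{\left(x \right)}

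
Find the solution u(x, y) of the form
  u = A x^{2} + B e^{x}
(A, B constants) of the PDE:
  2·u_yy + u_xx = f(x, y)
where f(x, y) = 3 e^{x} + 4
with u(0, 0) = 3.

Answer: u(x, y) = 2 x^{2} + 3 e^{x}

Derivation:
Substitute the ansatz u = A x^{2} + B e^{x} into the left-hand side.
Derivatives of the ansatz:
  u_yy = 0
  u_xx = 2 A + B e^{x}
Term by term:
  2·u_yy = 0
  u_xx = 2 A + B e^{x}
So the left-hand side equals
  2 A + B e^{x}
This must equal f(x, y) = 3 e^{x} + 4 identically.
Matching coefficients of the independent functions:
  [constant term]:  2 A = 4
  [e^{x}]:  B = 3
Solving: A = 2, B = 3.
Check against the point condition:
  u(0, 0) = 3  ⟹  B = 3  ✓
Hence u(x, y) = 2 x^{2} + 3 e^{x}.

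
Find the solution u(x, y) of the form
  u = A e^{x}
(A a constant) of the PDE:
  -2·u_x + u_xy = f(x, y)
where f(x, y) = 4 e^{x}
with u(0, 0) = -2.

Substitute the ansatz u = A e^{x} into the left-hand side.
Derivatives of the ansatz:
  u_x = A e^{x}
  u_xy = 0
Term by term:
  -2·u_x = - 2 A e^{x}
  u_xy = 0
So the left-hand side equals
  - 2 A e^{x}
This must equal f(x, y) = 4 e^{x} identically.
Matching coefficients of the independent functions:
  [e^{x}]:  - 2 A = 4
Solving: A = -2.
Check against the point condition:
  u(0, 0) = -2  ⟹  A = -2  ✓
Hence u(x, y) = - 2 e^{x}.

Answer: u(x, y) = - 2 e^{x}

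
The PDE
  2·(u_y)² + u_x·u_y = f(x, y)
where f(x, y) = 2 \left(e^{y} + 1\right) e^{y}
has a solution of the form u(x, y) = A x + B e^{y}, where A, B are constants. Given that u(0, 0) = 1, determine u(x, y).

Answer: u(x, y) = 2 x + e^{y}

Derivation:
Substitute the ansatz u = A x + B e^{y} into the left-hand side.
Derivatives of the ansatz:
  u_y = B e^{y}
  u_x = A
Term by term:
  2·(u_y)² = 2 B^{2} e^{2 y}
  u_x·u_y = A B e^{y}
So the left-hand side equals
  A B e^{y} + 2 B^{2} e^{2 y}
This must equal f(x, y) = 2 \left(e^{y} + 1\right) e^{y} identically.
Matching coefficients of the independent functions:
  [e^{y}]:  A B = 2
  [e^{2 y}]:  2 B^{2} = 2
These equations allow (A, B) = (-2, -1) or (2, 1).
Impose the point condition(s):
  u(0, 0) = 1  ⟹  B = 1
Only A = 2, B = 1 satisfies everything.
Hence u(x, y) = 2 x + e^{y}.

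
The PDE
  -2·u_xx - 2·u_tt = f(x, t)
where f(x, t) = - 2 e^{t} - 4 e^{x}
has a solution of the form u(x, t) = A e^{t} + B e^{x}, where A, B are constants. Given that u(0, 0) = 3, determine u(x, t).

Substitute the ansatz u = A e^{t} + B e^{x} into the left-hand side.
Derivatives of the ansatz:
  u_xx = B e^{x}
  u_tt = A e^{t}
Term by term:
  -2·u_xx = - 2 B e^{x}
  -2·u_tt = - 2 A e^{t}
So the left-hand side equals
  - 2 A e^{t} - 2 B e^{x}
This must equal f(x, t) = - 2 e^{t} - 4 e^{x} identically.
Matching coefficients of the independent functions:
  [e^{t}]:  - 2 A = -2
  [e^{x}]:  - 2 B = -4
Solving: A = 1, B = 2.
Check against the point condition:
  u(0, 0) = 3  ⟹  A + B = 3  ✓
Hence u(x, t) = e^{t} + 2 e^{x}.

Answer: u(x, t) = e^{t} + 2 e^{x}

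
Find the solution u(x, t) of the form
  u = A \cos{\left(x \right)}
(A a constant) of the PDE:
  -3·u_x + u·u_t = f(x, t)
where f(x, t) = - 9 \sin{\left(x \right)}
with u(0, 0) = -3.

Substitute the ansatz u = A \cos{\left(x \right)} into the left-hand side.
Derivatives of the ansatz:
  u_x = - A \sin{\left(x \right)}
  u_t = 0
Term by term:
  -3·u_x = 3 A \sin{\left(x \right)}
  u·u_t = 0
So the left-hand side equals
  3 A \sin{\left(x \right)}
This must equal f(x, t) = - 9 \sin{\left(x \right)} identically.
Matching coefficients of the independent functions:
  [\sin{\left(x \right)}]:  3 A = -9
Solving: A = -3.
Check against the point condition:
  u(0, 0) = -3  ⟹  A = -3  ✓
Hence u(x, t) = - 3 \cos{\left(x \right)}.

Answer: u(x, t) = - 3 \cos{\left(x \right)}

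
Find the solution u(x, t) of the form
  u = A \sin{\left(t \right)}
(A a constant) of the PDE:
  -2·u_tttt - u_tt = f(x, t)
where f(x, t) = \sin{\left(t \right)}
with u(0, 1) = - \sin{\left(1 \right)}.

Answer: u(x, t) = - \sin{\left(t \right)}

Derivation:
Substitute the ansatz u = A \sin{\left(t \right)} into the left-hand side.
Derivatives of the ansatz:
  u_tttt = A \sin{\left(t \right)}
  u_tt = - A \sin{\left(t \right)}
Term by term:
  -2·u_tttt = - 2 A \sin{\left(t \right)}
  -u_tt = A \sin{\left(t \right)}
So the left-hand side equals
  - A \sin{\left(t \right)}
This must equal f(x, t) = \sin{\left(t \right)} identically.
Matching coefficients of the independent functions:
  [\sin{\left(t \right)}]:  - A = 1
Solving: A = -1.
Check against the point condition:
  u(0, 1) = - \sin{\left(1 \right)}  ⟹  A \sin{\left(1 \right)} = - \sin{\left(1 \right)}  ✓
Hence u(x, t) = - \sin{\left(t \right)}.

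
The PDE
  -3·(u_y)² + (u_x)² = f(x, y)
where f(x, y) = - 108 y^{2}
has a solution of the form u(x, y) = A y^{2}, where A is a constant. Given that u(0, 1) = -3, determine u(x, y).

Substitute the ansatz u = A y^{2} into the left-hand side.
Derivatives of the ansatz:
  u_y = 2 A y
  u_x = 0
Term by term:
  -3·(u_y)² = - 12 A^{2} y^{2}
  (u_x)² = 0
So the left-hand side equals
  - 12 A^{2} y^{2}
This must equal f(x, y) = - 108 y^{2} identically.
Matching coefficients of the independent functions:
  [y^{2}]:  - 12 A^{2} = -108
These equations allow (A) = (-3) or (3).
Impose the point condition(s):
  u(0, 1) = -3  ⟹  A = -3
Only A = -3 satisfies everything.
Hence u(x, y) = - 3 y^{2}.

Answer: u(x, y) = - 3 y^{2}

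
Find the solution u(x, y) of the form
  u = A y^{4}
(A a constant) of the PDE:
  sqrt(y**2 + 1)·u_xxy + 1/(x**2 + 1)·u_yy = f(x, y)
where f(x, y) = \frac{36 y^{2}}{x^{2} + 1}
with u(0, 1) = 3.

Substitute the ansatz u = A y^{4} into the left-hand side.
Derivatives of the ansatz:
  u_xxy = 0
  u_yy = 12 A y^{2}
Term by term:
  sqrt(y**2 + 1)·u_xxy = 0
  1/(x**2 + 1)·u_yy = \frac{12 A y^{2}}{x^{2} + 1}
So the left-hand side equals
  \frac{12 A y^{2}}{x^{2} + 1}
This must equal f(x, y) = \frac{36 y^{2}}{x^{2} + 1} identically.
Matching coefficients of the independent functions:
  [\frac{y^{2}}{x^{2} + 1}]:  12 A = 36
Solving: A = 3.
Check against the point condition:
  u(0, 1) = 3  ⟹  A = 3  ✓
Hence u(x, y) = 3 y^{4}.

Answer: u(x, y) = 3 y^{4}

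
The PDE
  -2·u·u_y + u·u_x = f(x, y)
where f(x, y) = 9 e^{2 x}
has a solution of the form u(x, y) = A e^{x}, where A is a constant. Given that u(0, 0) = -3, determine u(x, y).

Answer: u(x, y) = - 3 e^{x}

Derivation:
Substitute the ansatz u = A e^{x} into the left-hand side.
Derivatives of the ansatz:
  u_y = 0
  u_x = A e^{x}
Term by term:
  -2·u·u_y = 0
  u·u_x = A^{2} e^{2 x}
So the left-hand side equals
  A^{2} e^{2 x}
This must equal f(x, y) = 9 e^{2 x} identically.
Matching coefficients of the independent functions:
  [e^{2 x}]:  A^{2} = 9
These equations allow (A) = (-3) or (3).
Impose the point condition(s):
  u(0, 0) = -3  ⟹  A = -3
Only A = -3 satisfies everything.
Hence u(x, y) = - 3 e^{x}.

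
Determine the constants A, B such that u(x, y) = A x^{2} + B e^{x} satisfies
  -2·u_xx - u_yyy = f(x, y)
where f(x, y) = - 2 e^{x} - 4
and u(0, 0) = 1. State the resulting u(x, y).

Substitute the ansatz u = A x^{2} + B e^{x} into the left-hand side.
Derivatives of the ansatz:
  u_xx = 2 A + B e^{x}
  u_yyy = 0
Term by term:
  -2·u_xx = - 4 A - 2 B e^{x}
  -u_yyy = 0
So the left-hand side equals
  - 4 A - 2 B e^{x}
This must equal f(x, y) = - 2 e^{x} - 4 identically.
Matching coefficients of the independent functions:
  [constant term]:  - 4 A = -4
  [e^{x}]:  - 2 B = -2
Solving: A = 1, B = 1.
Check against the point condition:
  u(0, 0) = 1  ⟹  B = 1  ✓
Hence u(x, y) = x^{2} + e^{x}.

Answer: u(x, y) = x^{2} + e^{x}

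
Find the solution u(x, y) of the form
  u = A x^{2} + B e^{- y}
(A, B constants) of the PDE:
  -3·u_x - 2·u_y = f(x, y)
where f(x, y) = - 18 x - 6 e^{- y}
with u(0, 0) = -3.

Substitute the ansatz u = A x^{2} + B e^{- y} into the left-hand side.
Derivatives of the ansatz:
  u_x = 2 A x
  u_y = - B e^{- y}
Term by term:
  -3·u_x = - 6 A x
  -2·u_y = 2 B e^{- y}
So the left-hand side equals
  - 6 A x + 2 B e^{- y}
This must equal f(x, y) = - 18 x - 6 e^{- y} identically.
Matching coefficients of the independent functions:
  [x]:  - 6 A = -18
  [e^{- y}]:  2 B = -6
Solving: A = 3, B = -3.
Check against the point condition:
  u(0, 0) = -3  ⟹  B = -3  ✓
Hence u(x, y) = 3 x^{2} - 3 e^{- y}.

Answer: u(x, y) = 3 x^{2} - 3 e^{- y}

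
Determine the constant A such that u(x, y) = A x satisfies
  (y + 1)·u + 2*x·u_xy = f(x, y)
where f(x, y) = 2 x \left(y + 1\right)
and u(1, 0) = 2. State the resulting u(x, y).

Substitute the ansatz u = A x into the left-hand side.
Derivatives of the ansatz:
  u_xy = 0
Term by term:
  (y + 1)·u = A x y + A x
  2*x·u_xy = 0
So the left-hand side equals
  A x y + A x
This must equal f(x, y) = 2 x \left(y + 1\right) identically.
Matching coefficients of the independent functions:
  [x, x y]:  A = 2
Solving: A = 2.
Check against the point condition:
  u(1, 0) = 2  ⟹  A = 2  ✓
Hence u(x, y) = 2 x.

Answer: u(x, y) = 2 x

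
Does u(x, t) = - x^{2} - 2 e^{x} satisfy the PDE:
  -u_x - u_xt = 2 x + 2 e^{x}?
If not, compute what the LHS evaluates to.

Answer: Yes

Derivation:
Evaluate each term of the left-hand side for u = - x^{2} - 2 e^{x}.
Derivatives:
  u_x = - 2 x - 2 e^{x}
  u_xt = 0
Terms:
  -u_x = 2 x + 2 e^{x}
  -u_xt = 0
Sum: LHS = 2 x + 2 e^{x}
This is exactly the given right-hand side, so u is a solution.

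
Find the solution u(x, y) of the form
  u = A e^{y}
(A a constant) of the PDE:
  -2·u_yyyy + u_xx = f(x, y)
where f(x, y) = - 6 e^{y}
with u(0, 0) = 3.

Substitute the ansatz u = A e^{y} into the left-hand side.
Derivatives of the ansatz:
  u_yyyy = A e^{y}
  u_xx = 0
Term by term:
  -2·u_yyyy = - 2 A e^{y}
  u_xx = 0
So the left-hand side equals
  - 2 A e^{y}
This must equal f(x, y) = - 6 e^{y} identically.
Matching coefficients of the independent functions:
  [e^{y}]:  - 2 A = -6
Solving: A = 3.
Check against the point condition:
  u(0, 0) = 3  ⟹  A = 3  ✓
Hence u(x, y) = 3 e^{y}.

Answer: u(x, y) = 3 e^{y}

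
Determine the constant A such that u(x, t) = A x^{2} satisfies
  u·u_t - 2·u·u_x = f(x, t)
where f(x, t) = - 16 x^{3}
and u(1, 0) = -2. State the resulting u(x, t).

Substitute the ansatz u = A x^{2} into the left-hand side.
Derivatives of the ansatz:
  u_t = 0
  u_x = 2 A x
Term by term:
  u·u_t = 0
  -2·u·u_x = - 4 A^{2} x^{3}
So the left-hand side equals
  - 4 A^{2} x^{3}
This must equal f(x, t) = - 16 x^{3} identically.
Matching coefficients of the independent functions:
  [x^{3}]:  - 4 A^{2} = -16
These equations allow (A) = (-2) or (2).
Impose the point condition(s):
  u(1, 0) = -2  ⟹  A = -2
Only A = -2 satisfies everything.
Hence u(x, t) = - 2 x^{2}.

Answer: u(x, t) = - 2 x^{2}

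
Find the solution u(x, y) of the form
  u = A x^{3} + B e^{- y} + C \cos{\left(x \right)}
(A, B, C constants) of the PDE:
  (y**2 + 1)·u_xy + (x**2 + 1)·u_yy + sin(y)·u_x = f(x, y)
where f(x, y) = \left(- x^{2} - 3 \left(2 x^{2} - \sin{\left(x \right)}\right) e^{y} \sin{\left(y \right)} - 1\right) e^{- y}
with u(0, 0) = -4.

Substitute the ansatz u = A x^{3} + B e^{- y} + C \cos{\left(x \right)} into the left-hand side.
Derivatives of the ansatz:
  u_xy = 0
  u_yy = B e^{- y}
  u_x = 3 A x^{2} - C \sin{\left(x \right)}
Term by term:
  (y**2 + 1)·u_xy = 0
  (x**2 + 1)·u_yy = B x^{2} e^{- y} + B e^{- y}
  sin(y)·u_x = 3 A x^{2} \sin{\left(y \right)} - C \sin{\left(x \right)} \sin{\left(y \right)}
So the left-hand side equals
  3 A x^{2} \sin{\left(y \right)} + B x^{2} e^{- y} + B e^{- y} - C \sin{\left(x \right)} \sin{\left(y \right)}
This must equal f(x, y) identically; expanded, f = - 6 x^{2} \sin{\left(y \right)} - x^{2} e^{- y} + 3 \sin{\left(x \right)} \sin{\left(y \right)} - e^{- y}.
Matching coefficients of the independent functions:
  [x^{2} e^{- y}, e^{- y}]:  B = -1
  [x^{2} \sin{\left(y \right)}]:  3 A = -6
  [\sin{\left(x \right)} \sin{\left(y \right)}]:  - C = 3
Solving: A = -2, B = -1, C = -3.
Check against the point condition:
  u(0, 0) = -4  ⟹  B + C = -4  ✓
Hence u(x, y) = - 2 x^{3} - 3 \cos{\left(x \right)} - e^{- y}.

Answer: u(x, y) = - 2 x^{3} - 3 \cos{\left(x \right)} - e^{- y}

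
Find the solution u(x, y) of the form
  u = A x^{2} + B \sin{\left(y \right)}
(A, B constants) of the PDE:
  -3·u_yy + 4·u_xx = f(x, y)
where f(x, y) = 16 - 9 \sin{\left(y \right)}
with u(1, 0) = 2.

Answer: u(x, y) = 2 x^{2} - 3 \sin{\left(y \right)}

Derivation:
Substitute the ansatz u = A x^{2} + B \sin{\left(y \right)} into the left-hand side.
Derivatives of the ansatz:
  u_yy = - B \sin{\left(y \right)}
  u_xx = 2 A
Term by term:
  -3·u_yy = 3 B \sin{\left(y \right)}
  4·u_xx = 8 A
So the left-hand side equals
  8 A + 3 B \sin{\left(y \right)}
This must equal f(x, y) = 16 - 9 \sin{\left(y \right)} identically.
Matching coefficients of the independent functions:
  [constant term]:  8 A = 16
  [\sin{\left(y \right)}]:  3 B = -9
Solving: A = 2, B = -3.
Check against the point condition:
  u(1, 0) = 2  ⟹  A = 2  ✓
Hence u(x, y) = 2 x^{2} - 3 \sin{\left(y \right)}.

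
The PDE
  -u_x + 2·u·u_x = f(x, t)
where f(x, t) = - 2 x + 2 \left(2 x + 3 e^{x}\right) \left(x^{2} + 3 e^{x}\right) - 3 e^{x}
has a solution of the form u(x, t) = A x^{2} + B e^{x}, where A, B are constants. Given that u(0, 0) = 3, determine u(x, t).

Substitute the ansatz u = A x^{2} + B e^{x} into the left-hand side.
Derivatives of the ansatz:
  u_x = 2 A x + B e^{x}
Term by term:
  -u_x = - 2 A x - B e^{x}
  2·u·u_x = 4 A^{2} x^{3} + 2 A B x^{2} e^{x} + 4 A B x e^{x} + 2 B^{2} e^{2 x}
So the left-hand side equals
  4 A^{2} x^{3} + 2 A B x^{2} e^{x} + 4 A B x e^{x} - 2 A x + 2 B^{2} e^{2 x} - B e^{x}
This must equal f(x, t) identically; expanded, f = 4 x^{3} + 6 x^{2} e^{x} + 12 x e^{x} - 2 x + 18 e^{2 x} - 3 e^{x}.
Matching coefficients of the independent functions:
  [x]:  - 2 A = -2
  [x^{3}]:  4 A^{2} = 4
  [x e^{x}]:  4 A B = 12
  [x^{2} e^{x}]:  2 A B = 6
  [e^{x}]:  - B = -3
  [e^{2 x}]:  2 B^{2} = 18
Solving: A = 1, B = 3.
Check against the point condition:
  u(0, 0) = 3  ⟹  B = 3  ✓
Hence u(x, t) = x^{2} + 3 e^{x}.

Answer: u(x, t) = x^{2} + 3 e^{x}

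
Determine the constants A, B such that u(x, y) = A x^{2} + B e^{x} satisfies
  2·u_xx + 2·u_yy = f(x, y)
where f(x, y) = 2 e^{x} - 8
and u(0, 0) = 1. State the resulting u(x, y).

Answer: u(x, y) = - 2 x^{2} + e^{x}

Derivation:
Substitute the ansatz u = A x^{2} + B e^{x} into the left-hand side.
Derivatives of the ansatz:
  u_xx = 2 A + B e^{x}
  u_yy = 0
Term by term:
  2·u_xx = 4 A + 2 B e^{x}
  2·u_yy = 0
So the left-hand side equals
  4 A + 2 B e^{x}
This must equal f(x, y) = 2 e^{x} - 8 identically.
Matching coefficients of the independent functions:
  [constant term]:  4 A = -8
  [e^{x}]:  2 B = 2
Solving: A = -2, B = 1.
Check against the point condition:
  u(0, 0) = 1  ⟹  B = 1  ✓
Hence u(x, y) = - 2 x^{2} + e^{x}.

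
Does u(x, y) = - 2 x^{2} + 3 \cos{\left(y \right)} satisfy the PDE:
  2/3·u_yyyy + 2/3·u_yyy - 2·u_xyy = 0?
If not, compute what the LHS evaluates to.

Evaluate each term of the left-hand side for u = - 2 x^{2} + 3 \cos{\left(y \right)}.
Derivatives:
  u_yyyy = 3 \cos{\left(y \right)}
  u_yyy = 3 \sin{\left(y \right)}
  u_xyy = 0
Terms:
  2/3·u_yyyy = 2 \cos{\left(y \right)}
  2/3·u_yyy = 2 \sin{\left(y \right)}
  -2·u_xyy = 0
Sum: LHS = 2 \sqrt{2} \sin{\left(y + \frac{\pi}{4} \right)}
Given right-hand side: 0. Difference LHS − RHS = 2 \sqrt{2} \sin{\left(y + \frac{\pi}{4} \right)} ≠ 0, so u is not a solution.

Answer: No, the LHS evaluates to 2 \sqrt{2} \sin{\left(y + \frac{\pi}{4} \right)}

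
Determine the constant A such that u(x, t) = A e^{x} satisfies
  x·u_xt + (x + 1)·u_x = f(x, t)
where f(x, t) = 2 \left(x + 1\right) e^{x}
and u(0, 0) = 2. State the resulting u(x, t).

Substitute the ansatz u = A e^{x} into the left-hand side.
Derivatives of the ansatz:
  u_xt = 0
  u_x = A e^{x}
Term by term:
  x·u_xt = 0
  (x + 1)·u_x = A x e^{x} + A e^{x}
So the left-hand side equals
  A x e^{x} + A e^{x}
This must equal f(x, t) identically; expanded, f = 2 x e^{x} + 2 e^{x}.
Matching coefficients of the independent functions:
  [x e^{x}, e^{x}]:  A = 2
Solving: A = 2.
Check against the point condition:
  u(0, 0) = 2  ⟹  A = 2  ✓
Hence u(x, t) = 2 e^{x}.

Answer: u(x, t) = 2 e^{x}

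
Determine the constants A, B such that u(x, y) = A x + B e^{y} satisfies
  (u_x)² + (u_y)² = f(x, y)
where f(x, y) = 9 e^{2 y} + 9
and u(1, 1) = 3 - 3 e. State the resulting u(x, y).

Answer: u(x, y) = 3 x - 3 e^{y}

Derivation:
Substitute the ansatz u = A x + B e^{y} into the left-hand side.
Derivatives of the ansatz:
  u_x = A
  u_y = B e^{y}
Term by term:
  (u_x)² = A^{2}
  (u_y)² = B^{2} e^{2 y}
So the left-hand side equals
  A^{2} + B^{2} e^{2 y}
This must equal f(x, y) = 9 e^{2 y} + 9 identically.
Matching coefficients of the independent functions:
  [constant term]:  A^{2} = 9
  [e^{2 y}]:  B^{2} = 9
These equations allow (A, B) = (-3, -3) or (-3, 3) or (3, -3) or (3, 3).
Impose the point condition(s):
  u(1, 1) = 3 - 3 e  ⟹  A + e B = 3 - 3 e
Only A = 3, B = -3 satisfies everything.
Hence u(x, y) = 3 x - 3 e^{y}.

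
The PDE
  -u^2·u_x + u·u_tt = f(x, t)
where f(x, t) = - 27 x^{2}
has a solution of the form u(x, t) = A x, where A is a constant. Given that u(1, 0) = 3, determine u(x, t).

Answer: u(x, t) = 3 x

Derivation:
Substitute the ansatz u = A x into the left-hand side.
Derivatives of the ansatz:
  u_x = A
  u_tt = 0
Term by term:
  -u^2·u_x = - A^{3} x^{2}
  u·u_tt = 0
So the left-hand side equals
  - A^{3} x^{2}
This must equal f(x, t) = - 27 x^{2} identically.
Matching coefficients of the independent functions:
  [x^{2}]:  - A^{3} = -27
Solving: A = 3.
Check against the point condition:
  u(1, 0) = 3  ⟹  A = 3  ✓
Hence u(x, t) = 3 x.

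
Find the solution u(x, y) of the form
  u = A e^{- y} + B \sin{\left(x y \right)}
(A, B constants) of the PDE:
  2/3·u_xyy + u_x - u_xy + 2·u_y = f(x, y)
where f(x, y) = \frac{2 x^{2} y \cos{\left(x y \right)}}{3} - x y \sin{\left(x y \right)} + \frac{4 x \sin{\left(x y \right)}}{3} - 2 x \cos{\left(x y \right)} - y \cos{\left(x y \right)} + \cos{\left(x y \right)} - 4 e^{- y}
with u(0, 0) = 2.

Answer: u(x, y) = - \sin{\left(x y \right)} + 2 e^{- y}

Derivation:
Substitute the ansatz u = A e^{- y} + B \sin{\left(x y \right)} into the left-hand side.
Derivatives of the ansatz:
  u_xyy = - B x^{2} y \cos{\left(x y \right)} - 2 B x \sin{\left(x y \right)}
  u_x = B y \cos{\left(x y \right)}
  u_xy = - B x y \sin{\left(x y \right)} + B \cos{\left(x y \right)}
  u_y = - A e^{- y} + B x \cos{\left(x y \right)}
Term by term:
  2/3·u_xyy = - \frac{2 B x^{2} y \cos{\left(x y \right)}}{3} - \frac{4 B x \sin{\left(x y \right)}}{3}
  u_x = B y \cos{\left(x y \right)}
  -u_xy = B x y \sin{\left(x y \right)} - B \cos{\left(x y \right)}
  2·u_y = - 2 A e^{- y} + 2 B x \cos{\left(x y \right)}
So the left-hand side equals
  - 2 A e^{- y} - \frac{2 B x^{2} y \cos{\left(x y \right)}}{3} + B x y \sin{\left(x y \right)} - \frac{4 B x \sin{\left(x y \right)}}{3} + 2 B x \cos{\left(x y \right)} + B y \cos{\left(x y \right)} - B \cos{\left(x y \right)}
This must equal f(x, y) = \frac{2 x^{2} y \cos{\left(x y \right)}}{3} - x y \sin{\left(x y \right)} + \frac{4 x \sin{\left(x y \right)}}{3} - 2 x \cos{\left(x y \right)} - y \cos{\left(x y \right)} + \cos{\left(x y \right)} - 4 e^{- y} identically.
Matching coefficients of the independent functions:
  [x \sin{\left(x y \right)}]:  - \frac{4 B}{3} = \frac{4}{3}
  [x \cos{\left(x y \right)}]:  2 B = -2
  [y \cos{\left(x y \right)}, x y \sin{\left(x y \right)}]:  B = -1
  [x^{2} y \cos{\left(x y \right)}]:  - \frac{2 B}{3} = \frac{2}{3}
  [e^{- y}]:  - 2 A = -4
  [\cos{\left(x y \right)}]:  - B = 1
Solving: A = 2, B = -1.
Check against the point condition:
  u(0, 0) = 2  ⟹  A = 2  ✓
Hence u(x, y) = - \sin{\left(x y \right)} + 2 e^{- y}.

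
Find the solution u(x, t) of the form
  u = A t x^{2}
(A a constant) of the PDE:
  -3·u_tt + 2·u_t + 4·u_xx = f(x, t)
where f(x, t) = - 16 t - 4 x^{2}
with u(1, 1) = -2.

Substitute the ansatz u = A t x^{2} into the left-hand side.
Derivatives of the ansatz:
  u_tt = 0
  u_t = A x^{2}
  u_xx = 2 A t
Term by term:
  -3·u_tt = 0
  2·u_t = 2 A x^{2}
  4·u_xx = 8 A t
So the left-hand side equals
  8 A t + 2 A x^{2}
This must equal f(x, t) = - 16 t - 4 x^{2} identically.
Matching coefficients of the independent functions:
  [t]:  8 A = -16
  [x^{2}]:  2 A = -4
Solving: A = -2.
Check against the point condition:
  u(1, 1) = -2  ⟹  A = -2  ✓
Hence u(x, t) = - 2 t x^{2}.

Answer: u(x, t) = - 2 t x^{2}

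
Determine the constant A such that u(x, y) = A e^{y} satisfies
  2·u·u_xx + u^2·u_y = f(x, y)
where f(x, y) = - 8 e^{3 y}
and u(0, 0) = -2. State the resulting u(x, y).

Substitute the ansatz u = A e^{y} into the left-hand side.
Derivatives of the ansatz:
  u_xx = 0
  u_y = A e^{y}
Term by term:
  2·u·u_xx = 0
  u^2·u_y = A^{3} e^{3 y}
So the left-hand side equals
  A^{3} e^{3 y}
This must equal f(x, y) = - 8 e^{3 y} identically.
Matching coefficients of the independent functions:
  [e^{3 y}]:  A^{3} = -8
Solving: A = -2.
Check against the point condition:
  u(0, 0) = -2  ⟹  A = -2  ✓
Hence u(x, y) = - 2 e^{y}.

Answer: u(x, y) = - 2 e^{y}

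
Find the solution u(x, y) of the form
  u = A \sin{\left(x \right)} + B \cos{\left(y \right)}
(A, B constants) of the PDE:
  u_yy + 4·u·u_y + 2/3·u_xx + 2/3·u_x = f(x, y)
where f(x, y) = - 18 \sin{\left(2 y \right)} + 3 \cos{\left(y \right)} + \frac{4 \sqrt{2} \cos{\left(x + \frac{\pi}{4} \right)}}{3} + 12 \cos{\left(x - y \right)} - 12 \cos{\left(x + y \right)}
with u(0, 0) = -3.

Answer: u(x, y) = 2 \sin{\left(x \right)} - 3 \cos{\left(y \right)}

Derivation:
Substitute the ansatz u = A \sin{\left(x \right)} + B \cos{\left(y \right)} into the left-hand side.
Derivatives of the ansatz:
  u_yy = - B \cos{\left(y \right)}
  u_y = - B \sin{\left(y \right)}
  u_xx = - A \sin{\left(x \right)}
  u_x = A \cos{\left(x \right)}
Term by term:
  u_yy = - B \cos{\left(y \right)}
  4·u·u_y = - 4 A B \sin{\left(x \right)} \sin{\left(y \right)} - 4 B^{2} \sin{\left(y \right)} \cos{\left(y \right)}
  2/3·u_xx = - \frac{2 A \sin{\left(x \right)}}{3}
  2/3·u_x = \frac{2 A \cos{\left(x \right)}}{3}
So the left-hand side equals
  - 4 A B \sin{\left(x \right)} \sin{\left(y \right)} - \frac{2 A \sin{\left(x \right)}}{3} + \frac{2 A \cos{\left(x \right)}}{3} - 4 B^{2} \sin{\left(y \right)} \cos{\left(y \right)} - B \cos{\left(y \right)}
This must equal f(x, y) identically; expanded, f = 24 \sin{\left(x \right)} \sin{\left(y \right)} - \frac{4 \sin{\left(x \right)}}{3} - 36 \sin{\left(y \right)} \cos{\left(y \right)} + \frac{4 \cos{\left(x \right)}}{3} + 3 \cos{\left(y \right)}.
Matching coefficients of the independent functions:
  [\sin{\left(x \right)} \sin{\left(y \right)}]:  - 4 A B = 24
  [\sin{\left(y \right)} \cos{\left(y \right)}]:  - 4 B^{2} = -36
  [\sin{\left(x \right)}]:  - \frac{2 A}{3} = - \frac{4}{3}
  [\cos{\left(x \right)}]:  \frac{2 A}{3} = \frac{4}{3}
  [\cos{\left(y \right)}]:  - B = 3
Solving: A = 2, B = -3.
Check against the point condition:
  u(0, 0) = -3  ⟹  B = -3  ✓
Hence u(x, y) = 2 \sin{\left(x \right)} - 3 \cos{\left(y \right)}.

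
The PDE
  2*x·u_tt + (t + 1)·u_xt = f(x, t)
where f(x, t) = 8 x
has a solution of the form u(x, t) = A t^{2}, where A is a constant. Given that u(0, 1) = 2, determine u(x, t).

Substitute the ansatz u = A t^{2} into the left-hand side.
Derivatives of the ansatz:
  u_tt = 2 A
  u_xt = 0
Term by term:
  2*x·u_tt = 4 A x
  (t + 1)·u_xt = 0
So the left-hand side equals
  4 A x
This must equal f(x, t) = 8 x identically.
Matching coefficients of the independent functions:
  [x]:  4 A = 8
Solving: A = 2.
Check against the point condition:
  u(0, 1) = 2  ⟹  A = 2  ✓
Hence u(x, t) = 2 t^{2}.

Answer: u(x, t) = 2 t^{2}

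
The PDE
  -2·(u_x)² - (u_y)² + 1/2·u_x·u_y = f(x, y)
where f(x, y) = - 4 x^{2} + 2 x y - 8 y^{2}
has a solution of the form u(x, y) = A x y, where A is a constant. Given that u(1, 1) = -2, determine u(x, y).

Substitute the ansatz u = A x y into the left-hand side.
Derivatives of the ansatz:
  u_x = A y
  u_y = A x
Term by term:
  -2·(u_x)² = - 2 A^{2} y^{2}
  -(u_y)² = - A^{2} x^{2}
  1/2·u_x·u_y = \frac{A^{2} x y}{2}
So the left-hand side equals
  - A^{2} x^{2} + \frac{A^{2} x y}{2} - 2 A^{2} y^{2}
This must equal f(x, y) = - 4 x^{2} + 2 x y - 8 y^{2} identically.
Matching coefficients of the independent functions:
  [x^{2}]:  - A^{2} = -4
  [y^{2}]:  - 2 A^{2} = -8
  [x y]:  \frac{A^{2}}{2} = 2
These equations allow (A) = (-2) or (2).
Impose the point condition(s):
  u(1, 1) = -2  ⟹  A = -2
Only A = -2 satisfies everything.
Hence u(x, y) = - 2 x y.

Answer: u(x, y) = - 2 x y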